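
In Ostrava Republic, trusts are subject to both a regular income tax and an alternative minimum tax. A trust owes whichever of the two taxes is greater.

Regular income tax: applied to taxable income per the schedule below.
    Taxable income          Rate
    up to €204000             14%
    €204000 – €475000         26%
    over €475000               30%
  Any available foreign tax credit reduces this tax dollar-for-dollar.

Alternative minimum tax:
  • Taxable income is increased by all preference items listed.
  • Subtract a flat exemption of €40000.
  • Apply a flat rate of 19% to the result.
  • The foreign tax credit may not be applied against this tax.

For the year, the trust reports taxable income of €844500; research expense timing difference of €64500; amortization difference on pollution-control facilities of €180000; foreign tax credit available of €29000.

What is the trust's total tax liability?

€199310

Regular income tax:
  €204000 × 14% = €28560
  €271000 × 26% = €70460
  €369500 × 30% = €110850
  → €209870
  Less foreign tax credit €29000 → €180870

Alternative minimum tax:
  Adjusted income: €844500 + €64500 + €180000 = €1089000
  Less exemption €40000 → base €1049000
  €1049000 × 19% = €199310

€199310 > €180870, so the alternative minimum tax is the binding amount.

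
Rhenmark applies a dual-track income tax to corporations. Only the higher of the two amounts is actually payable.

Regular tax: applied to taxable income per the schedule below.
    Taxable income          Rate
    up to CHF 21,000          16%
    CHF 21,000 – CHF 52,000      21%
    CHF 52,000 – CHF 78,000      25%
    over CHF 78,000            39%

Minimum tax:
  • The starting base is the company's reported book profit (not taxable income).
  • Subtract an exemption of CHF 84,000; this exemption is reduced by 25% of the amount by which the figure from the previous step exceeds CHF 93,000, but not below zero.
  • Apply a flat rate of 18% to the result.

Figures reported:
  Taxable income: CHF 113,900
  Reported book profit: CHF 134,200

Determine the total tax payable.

CHF 30,371

Minimum tax:
  Base (reported book profit): CHF 134,200
  Exemption: CHF 84,000 − 25% × (CHF 134,200 − CHF 93,000) = CHF 84,000 − CHF 10,300 = CHF 73,700
  Base: CHF 134,200 − CHF 73,700 = CHF 60,500
  CHF 60,500 × 18% = CHF 10,890

Regular tax:
  CHF 21,000 × 16% = CHF 3,360
  CHF 31,000 × 21% = CHF 6,510
  CHF 26,000 × 25% = CHF 6,500
  CHF 35,900 × 39% = CHF 14,001
  → CHF 30,371

CHF 30,371 > CHF 10,890, so the regular tax governs.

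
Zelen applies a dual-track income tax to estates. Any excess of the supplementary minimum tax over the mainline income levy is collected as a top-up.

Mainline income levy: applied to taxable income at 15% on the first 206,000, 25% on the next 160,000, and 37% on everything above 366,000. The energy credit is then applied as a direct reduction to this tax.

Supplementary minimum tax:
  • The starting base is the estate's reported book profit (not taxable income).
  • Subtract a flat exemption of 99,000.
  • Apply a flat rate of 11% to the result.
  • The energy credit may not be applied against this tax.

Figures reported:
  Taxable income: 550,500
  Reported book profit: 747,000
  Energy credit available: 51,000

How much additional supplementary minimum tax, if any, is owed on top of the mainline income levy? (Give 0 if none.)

0

Supplementary minimum tax:
  Base (reported book profit): 747,000
  Less exemption 99,000 → base 648,000
  648,000 × 11% = 71,280

Mainline income levy:
  206,000 × 15% = 30,900
  160,000 × 25% = 40,000
  184,500 × 37% = 68,265
  → 139,165
  Less energy credit 51,000 → 88,165

71,280 ≤ 88,165, so no add-on is due.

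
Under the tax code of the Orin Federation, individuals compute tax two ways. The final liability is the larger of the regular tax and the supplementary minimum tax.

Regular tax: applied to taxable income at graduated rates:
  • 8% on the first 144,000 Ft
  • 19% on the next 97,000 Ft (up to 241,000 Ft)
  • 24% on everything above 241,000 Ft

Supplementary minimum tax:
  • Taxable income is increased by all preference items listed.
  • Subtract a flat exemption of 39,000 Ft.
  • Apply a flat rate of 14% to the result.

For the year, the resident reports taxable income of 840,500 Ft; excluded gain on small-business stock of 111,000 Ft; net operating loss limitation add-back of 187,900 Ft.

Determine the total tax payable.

Regular tax:
  144,000 Ft × 8% = 11,520 Ft
  97,000 Ft × 19% = 18,430 Ft
  599,500 Ft × 24% = 143,880 Ft
  → 173,830 Ft

Supplementary minimum tax:
  Adjusted income: 840,500 Ft + 111,000 Ft + 187,900 Ft = 1,139,400 Ft
  Less exemption 39,000 Ft → base 1,100,400 Ft
  1,100,400 Ft × 14% = 154,056 Ft

173,830 Ft > 154,056 Ft, so the regular tax governs.

173,830 Ft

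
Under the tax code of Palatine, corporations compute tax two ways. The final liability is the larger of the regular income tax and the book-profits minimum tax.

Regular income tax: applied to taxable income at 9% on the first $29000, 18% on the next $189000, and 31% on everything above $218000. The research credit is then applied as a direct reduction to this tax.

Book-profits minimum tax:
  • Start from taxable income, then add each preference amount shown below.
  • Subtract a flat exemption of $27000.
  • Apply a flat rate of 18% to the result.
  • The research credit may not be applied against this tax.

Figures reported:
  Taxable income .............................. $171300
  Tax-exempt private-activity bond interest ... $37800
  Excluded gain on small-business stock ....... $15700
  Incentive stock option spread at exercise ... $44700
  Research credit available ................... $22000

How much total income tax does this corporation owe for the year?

Regular income tax:
  $29000 × 9% = $2610
  $142300 × 18% = $25614
  → $28224
  Less research credit $22000 → $6224

Book-profits minimum tax:
  Adjusted income: $171300 + $37800 + $15700 + $44700 = $269500
  Less exemption $27000 → base $242500
  $242500 × 18% = $43650

$43650 > $6224, so the book-profits minimum tax is the binding amount.

$43650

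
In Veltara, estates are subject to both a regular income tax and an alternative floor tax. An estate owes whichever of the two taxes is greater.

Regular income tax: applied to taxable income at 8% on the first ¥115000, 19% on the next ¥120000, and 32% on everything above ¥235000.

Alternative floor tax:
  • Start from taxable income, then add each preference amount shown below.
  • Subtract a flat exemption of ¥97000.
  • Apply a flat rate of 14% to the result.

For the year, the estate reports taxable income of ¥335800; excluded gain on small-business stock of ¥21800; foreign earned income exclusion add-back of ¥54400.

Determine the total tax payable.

Regular income tax:
  ¥115000 × 8% = ¥9200
  ¥120000 × 19% = ¥22800
  ¥100800 × 32% = ¥32256
  → ¥64256

Alternative floor tax:
  Adjusted income: ¥335800 + ¥21800 + ¥54400 = ¥412000
  Less exemption ¥97000 → base ¥315000
  ¥315000 × 14% = ¥44100

¥64256 > ¥44100, so the regular income tax governs.

¥64256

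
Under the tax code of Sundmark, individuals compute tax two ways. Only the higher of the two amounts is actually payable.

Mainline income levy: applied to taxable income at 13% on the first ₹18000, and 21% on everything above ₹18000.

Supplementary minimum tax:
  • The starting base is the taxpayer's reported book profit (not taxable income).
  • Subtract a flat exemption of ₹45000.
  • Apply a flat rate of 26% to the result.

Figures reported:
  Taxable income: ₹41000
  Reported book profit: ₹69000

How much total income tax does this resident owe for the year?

₹7170

Mainline income levy:
  ₹18000 × 13% = ₹2340
  ₹23000 × 21% = ₹4830
  → ₹7170

Supplementary minimum tax:
  Base (reported book profit): ₹69000
  Less exemption ₹45000 → base ₹24000
  ₹24000 × 26% = ₹6240

₹7170 > ₹6240, so the mainline income levy governs.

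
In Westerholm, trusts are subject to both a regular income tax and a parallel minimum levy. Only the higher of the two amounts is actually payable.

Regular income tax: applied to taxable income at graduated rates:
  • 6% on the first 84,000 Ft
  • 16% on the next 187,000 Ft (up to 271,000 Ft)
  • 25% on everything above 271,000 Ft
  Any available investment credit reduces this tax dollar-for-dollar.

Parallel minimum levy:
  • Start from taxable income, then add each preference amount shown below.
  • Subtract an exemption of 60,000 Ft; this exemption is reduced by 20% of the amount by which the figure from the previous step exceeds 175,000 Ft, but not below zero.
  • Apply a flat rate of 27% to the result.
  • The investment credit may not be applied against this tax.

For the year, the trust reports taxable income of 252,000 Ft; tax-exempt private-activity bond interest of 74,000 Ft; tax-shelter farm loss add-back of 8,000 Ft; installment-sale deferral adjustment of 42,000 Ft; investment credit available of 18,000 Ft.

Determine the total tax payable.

96,174 Ft

Parallel minimum levy:
  Adjusted income: 252,000 Ft + 74,000 Ft + 8,000 Ft + 42,000 Ft = 376,000 Ft
  Exemption: 60,000 Ft − 20% × (376,000 Ft − 175,000 Ft) = 60,000 Ft − 40,200 Ft = 19,800 Ft
  Base: 376,000 Ft − 19,800 Ft = 356,200 Ft
  356,200 Ft × 27% = 96,174 Ft

Regular income tax:
  84,000 Ft × 6% = 5,040 Ft
  168,000 Ft × 16% = 26,880 Ft
  → 31,920 Ft
  Less investment credit 18,000 Ft → 13,920 Ft

96,174 Ft > 13,920 Ft, so the parallel minimum levy is the binding amount.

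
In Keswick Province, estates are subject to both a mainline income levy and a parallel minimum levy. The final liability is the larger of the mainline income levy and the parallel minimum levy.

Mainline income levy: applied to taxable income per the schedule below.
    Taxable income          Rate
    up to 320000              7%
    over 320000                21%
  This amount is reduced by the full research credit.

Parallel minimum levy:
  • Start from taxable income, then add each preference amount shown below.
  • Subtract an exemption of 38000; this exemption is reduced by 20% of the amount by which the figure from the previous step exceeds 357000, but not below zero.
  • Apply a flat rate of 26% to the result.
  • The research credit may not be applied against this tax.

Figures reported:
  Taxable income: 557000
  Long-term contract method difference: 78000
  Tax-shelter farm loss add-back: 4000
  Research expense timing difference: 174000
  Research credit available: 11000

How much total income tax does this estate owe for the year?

211380

Parallel minimum levy:
  Adjusted income: 557000 + 78000 + 4000 + 174000 = 813000
  Exemption: 20% × (813000 − 357000) = 91200 ≥ 38000, so the exemption is fully phased out
  Base: 813000 − 0 = 813000
  813000 × 26% = 211380

Mainline income levy:
  320000 × 7% = 22400
  237000 × 21% = 49770
  → 72170
  Less research credit 11000 → 61170

211380 > 61170, so the parallel minimum levy is the binding amount.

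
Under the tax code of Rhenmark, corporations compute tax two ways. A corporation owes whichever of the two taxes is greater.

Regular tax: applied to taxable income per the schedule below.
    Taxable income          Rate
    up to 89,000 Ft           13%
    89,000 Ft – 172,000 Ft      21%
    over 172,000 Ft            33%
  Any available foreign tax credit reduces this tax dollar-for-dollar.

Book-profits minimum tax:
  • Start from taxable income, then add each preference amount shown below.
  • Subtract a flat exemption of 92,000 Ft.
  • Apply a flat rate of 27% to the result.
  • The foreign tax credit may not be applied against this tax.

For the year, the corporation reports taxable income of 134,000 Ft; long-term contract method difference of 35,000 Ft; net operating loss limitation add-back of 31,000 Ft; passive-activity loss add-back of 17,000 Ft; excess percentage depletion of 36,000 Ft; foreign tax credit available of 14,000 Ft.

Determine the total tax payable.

Regular tax:
  89,000 Ft × 13% = 11,570 Ft
  45,000 Ft × 21% = 9,450 Ft
  → 21,020 Ft
  Less foreign tax credit 14,000 Ft → 7,020 Ft

Book-profits minimum tax:
  Adjusted income: 134,000 Ft + 35,000 Ft + 31,000 Ft + 17,000 Ft + 36,000 Ft = 253,000 Ft
  Less exemption 92,000 Ft → base 161,000 Ft
  161,000 Ft × 27% = 43,470 Ft

43,470 Ft > 7,020 Ft, so the book-profits minimum tax is the binding amount.

43,470 Ft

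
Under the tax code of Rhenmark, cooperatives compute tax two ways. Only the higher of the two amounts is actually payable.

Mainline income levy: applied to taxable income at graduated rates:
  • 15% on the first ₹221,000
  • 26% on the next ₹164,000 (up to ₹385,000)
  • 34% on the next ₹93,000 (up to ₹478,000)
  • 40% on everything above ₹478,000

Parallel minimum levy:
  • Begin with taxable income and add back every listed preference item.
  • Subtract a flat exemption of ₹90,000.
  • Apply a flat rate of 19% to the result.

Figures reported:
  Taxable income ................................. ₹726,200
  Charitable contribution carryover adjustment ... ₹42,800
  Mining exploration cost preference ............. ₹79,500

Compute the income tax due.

₹206,690

Parallel minimum levy:
  Adjusted income: ₹726,200 + ₹42,800 + ₹79,500 = ₹848,500
  Less exemption ₹90,000 → base ₹758,500
  ₹758,500 × 19% = ₹144,115

Mainline income levy:
  ₹221,000 × 15% = ₹33,150
  ₹164,000 × 26% = ₹42,640
  ₹93,000 × 34% = ₹31,620
  ₹248,200 × 40% = ₹99,280
  → ₹206,690

₹206,690 > ₹144,115, so the mainline income levy governs.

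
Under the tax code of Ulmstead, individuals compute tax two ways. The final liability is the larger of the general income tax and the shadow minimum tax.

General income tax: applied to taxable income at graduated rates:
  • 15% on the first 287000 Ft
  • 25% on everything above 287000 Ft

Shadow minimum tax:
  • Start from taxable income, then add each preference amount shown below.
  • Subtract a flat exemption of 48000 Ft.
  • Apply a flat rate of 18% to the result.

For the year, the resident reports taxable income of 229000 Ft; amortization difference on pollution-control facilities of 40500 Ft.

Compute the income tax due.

General income tax:
  229000 Ft × 15% = 34350 Ft

Shadow minimum tax:
  Adjusted income: 229000 Ft + 40500 Ft = 269500 Ft
  Less exemption 48000 Ft → base 221500 Ft
  221500 Ft × 18% = 39870 Ft

39870 Ft > 34350 Ft, so the shadow minimum tax is the binding amount.

39870 Ft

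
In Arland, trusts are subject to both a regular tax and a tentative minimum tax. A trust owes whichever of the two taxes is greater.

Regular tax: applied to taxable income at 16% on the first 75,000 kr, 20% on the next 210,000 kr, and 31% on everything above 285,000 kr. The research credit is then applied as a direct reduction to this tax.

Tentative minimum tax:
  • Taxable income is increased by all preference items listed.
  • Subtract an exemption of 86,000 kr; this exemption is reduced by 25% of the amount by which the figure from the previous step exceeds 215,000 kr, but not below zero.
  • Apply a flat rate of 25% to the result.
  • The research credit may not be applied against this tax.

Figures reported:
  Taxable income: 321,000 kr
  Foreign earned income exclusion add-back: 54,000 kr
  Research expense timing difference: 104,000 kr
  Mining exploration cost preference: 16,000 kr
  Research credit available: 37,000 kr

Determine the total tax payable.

119,750 kr

Regular tax:
  75,000 kr × 16% = 12,000 kr
  210,000 kr × 20% = 42,000 kr
  36,000 kr × 31% = 11,160 kr
  → 65,160 kr
  Less research credit 37,000 kr → 28,160 kr

Tentative minimum tax:
  Adjusted income: 321,000 kr + 54,000 kr + 104,000 kr + 16,000 kr = 495,000 kr
  Exemption: 86,000 kr − 25% × (495,000 kr − 215,000 kr) = 86,000 kr − 70,000 kr = 16,000 kr
  Base: 495,000 kr − 16,000 kr = 479,000 kr
  479,000 kr × 25% = 119,750 kr

119,750 kr > 28,160 kr, so the tentative minimum tax is the binding amount.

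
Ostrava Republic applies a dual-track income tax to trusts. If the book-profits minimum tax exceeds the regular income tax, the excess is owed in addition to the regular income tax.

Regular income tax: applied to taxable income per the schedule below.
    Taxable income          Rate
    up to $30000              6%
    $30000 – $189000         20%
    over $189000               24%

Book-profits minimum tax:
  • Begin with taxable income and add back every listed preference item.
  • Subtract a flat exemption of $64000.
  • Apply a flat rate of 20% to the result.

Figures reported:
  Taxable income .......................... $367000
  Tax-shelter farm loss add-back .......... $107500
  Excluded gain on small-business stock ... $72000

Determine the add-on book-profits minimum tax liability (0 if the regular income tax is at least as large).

$20180

Regular income tax:
  $30000 × 6% = $1800
  $159000 × 20% = $31800
  $178000 × 24% = $42720
  → $76320

Book-profits minimum tax:
  Adjusted income: $367000 + $107500 + $72000 = $546500
  Less exemption $64000 → base $482500
  $482500 × 20% = $96500

Excess of book-profits minimum tax over regular income tax: $96500 − $76320 = $20180.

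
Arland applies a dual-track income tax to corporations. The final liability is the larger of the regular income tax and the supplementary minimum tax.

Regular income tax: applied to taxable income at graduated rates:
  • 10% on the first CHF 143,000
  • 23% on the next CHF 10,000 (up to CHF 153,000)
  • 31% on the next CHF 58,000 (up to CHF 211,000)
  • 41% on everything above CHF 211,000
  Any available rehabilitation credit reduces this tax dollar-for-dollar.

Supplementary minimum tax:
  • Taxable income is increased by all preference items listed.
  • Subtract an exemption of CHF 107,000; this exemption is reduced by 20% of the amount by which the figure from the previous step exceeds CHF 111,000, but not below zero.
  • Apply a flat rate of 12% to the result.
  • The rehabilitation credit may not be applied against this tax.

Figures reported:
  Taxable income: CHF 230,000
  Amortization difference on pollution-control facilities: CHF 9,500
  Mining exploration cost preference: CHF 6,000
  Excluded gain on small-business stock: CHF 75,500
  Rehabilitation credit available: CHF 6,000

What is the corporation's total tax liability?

Supplementary minimum tax:
  Adjusted income: CHF 230,000 + CHF 9,500 + CHF 6,000 + CHF 75,500 = CHF 321,000
  Exemption: CHF 107,000 − 20% × (CHF 321,000 − CHF 111,000) = CHF 107,000 − CHF 42,000 = CHF 65,000
  Base: CHF 321,000 − CHF 65,000 = CHF 256,000
  CHF 256,000 × 12% = CHF 30,720

Regular income tax:
  CHF 143,000 × 10% = CHF 14,300
  CHF 10,000 × 23% = CHF 2,300
  CHF 58,000 × 31% = CHF 17,980
  CHF 19,000 × 41% = CHF 7,790
  → CHF 42,370
  Less rehabilitation credit CHF 6,000 → CHF 36,370

CHF 36,370 > CHF 30,720, so the regular income tax governs.

CHF 36,370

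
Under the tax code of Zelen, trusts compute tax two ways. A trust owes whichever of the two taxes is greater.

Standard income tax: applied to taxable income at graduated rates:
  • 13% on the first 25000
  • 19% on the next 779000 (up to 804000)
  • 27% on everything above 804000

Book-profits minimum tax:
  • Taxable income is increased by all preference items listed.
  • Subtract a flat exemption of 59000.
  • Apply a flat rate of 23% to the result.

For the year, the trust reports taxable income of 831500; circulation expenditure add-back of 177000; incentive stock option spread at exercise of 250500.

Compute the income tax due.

276000

Standard income tax:
  25000 × 13% = 3250
  779000 × 19% = 148010
  27500 × 27% = 7425
  → 158685

Book-profits minimum tax:
  Adjusted income: 831500 + 177000 + 250500 = 1259000
  Less exemption 59000 → base 1200000
  1200000 × 23% = 276000

276000 > 158685, so the book-profits minimum tax is the binding amount.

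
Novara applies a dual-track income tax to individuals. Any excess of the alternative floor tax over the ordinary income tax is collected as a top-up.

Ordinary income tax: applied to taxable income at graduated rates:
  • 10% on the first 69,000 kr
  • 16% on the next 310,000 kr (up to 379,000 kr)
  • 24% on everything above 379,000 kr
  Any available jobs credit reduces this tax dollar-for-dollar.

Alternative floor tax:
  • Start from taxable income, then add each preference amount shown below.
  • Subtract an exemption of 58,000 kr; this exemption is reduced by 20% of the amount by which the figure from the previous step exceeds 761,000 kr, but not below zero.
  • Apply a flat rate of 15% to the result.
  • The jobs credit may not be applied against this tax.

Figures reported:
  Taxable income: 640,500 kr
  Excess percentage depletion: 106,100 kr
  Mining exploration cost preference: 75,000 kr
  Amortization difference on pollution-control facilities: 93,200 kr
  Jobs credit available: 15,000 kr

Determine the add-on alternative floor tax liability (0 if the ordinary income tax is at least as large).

Ordinary income tax:
  69,000 kr × 10% = 6,900 kr
  310,000 kr × 16% = 49,600 kr
  261,500 kr × 24% = 62,760 kr
  → 119,260 kr
  Less jobs credit 15,000 kr → 104,260 kr

Alternative floor tax:
  Adjusted income: 640,500 kr + 106,100 kr + 75,000 kr + 93,200 kr = 914,800 kr
  Exemption: 58,000 kr − 20% × (914,800 kr − 761,000 kr) = 58,000 kr − 30,760 kr = 27,240 kr
  Base: 914,800 kr − 27,240 kr = 887,560 kr
  887,560 kr × 15% = 133,134 kr

Excess of alternative floor tax over ordinary income tax: 133,134 kr − 104,260 kr = 28,874 kr.

28,874 kr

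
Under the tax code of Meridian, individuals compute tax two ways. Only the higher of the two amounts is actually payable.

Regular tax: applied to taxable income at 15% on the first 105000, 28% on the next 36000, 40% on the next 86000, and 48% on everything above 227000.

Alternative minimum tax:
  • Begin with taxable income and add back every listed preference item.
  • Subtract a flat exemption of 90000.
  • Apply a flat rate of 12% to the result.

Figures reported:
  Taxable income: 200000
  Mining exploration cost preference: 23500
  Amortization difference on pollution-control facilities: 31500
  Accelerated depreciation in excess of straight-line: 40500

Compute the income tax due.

49430

Regular tax:
  105000 × 15% = 15750
  36000 × 28% = 10080
  59000 × 40% = 23600
  → 49430

Alternative minimum tax:
  Adjusted income: 200000 + 23500 + 31500 + 40500 = 295500
  Less exemption 90000 → base 205500
  205500 × 12% = 24660

49430 > 24660, so the regular tax governs.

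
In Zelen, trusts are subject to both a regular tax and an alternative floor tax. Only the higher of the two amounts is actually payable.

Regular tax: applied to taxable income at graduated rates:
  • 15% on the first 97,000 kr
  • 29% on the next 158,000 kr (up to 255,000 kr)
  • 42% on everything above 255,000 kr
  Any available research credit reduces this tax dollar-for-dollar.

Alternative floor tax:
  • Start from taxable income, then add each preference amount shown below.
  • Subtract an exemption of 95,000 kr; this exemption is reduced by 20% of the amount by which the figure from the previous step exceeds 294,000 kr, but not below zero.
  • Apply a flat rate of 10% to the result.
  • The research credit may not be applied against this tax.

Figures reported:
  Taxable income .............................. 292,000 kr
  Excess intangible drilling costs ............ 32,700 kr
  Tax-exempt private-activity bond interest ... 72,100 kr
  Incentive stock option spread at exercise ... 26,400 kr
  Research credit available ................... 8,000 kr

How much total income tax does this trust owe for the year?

67,910 kr

Regular tax:
  97,000 kr × 15% = 14,550 kr
  158,000 kr × 29% = 45,820 kr
  37,000 kr × 42% = 15,540 kr
  → 75,910 kr
  Less research credit 8,000 kr → 67,910 kr

Alternative floor tax:
  Adjusted income: 292,000 kr + 32,700 kr + 72,100 kr + 26,400 kr = 423,200 kr
  Exemption: 95,000 kr − 20% × (423,200 kr − 294,000 kr) = 95,000 kr − 25,840 kr = 69,160 kr
  Base: 423,200 kr − 69,160 kr = 354,040 kr
  354,040 kr × 10% = 35,404 kr

67,910 kr > 35,404 kr, so the regular tax governs.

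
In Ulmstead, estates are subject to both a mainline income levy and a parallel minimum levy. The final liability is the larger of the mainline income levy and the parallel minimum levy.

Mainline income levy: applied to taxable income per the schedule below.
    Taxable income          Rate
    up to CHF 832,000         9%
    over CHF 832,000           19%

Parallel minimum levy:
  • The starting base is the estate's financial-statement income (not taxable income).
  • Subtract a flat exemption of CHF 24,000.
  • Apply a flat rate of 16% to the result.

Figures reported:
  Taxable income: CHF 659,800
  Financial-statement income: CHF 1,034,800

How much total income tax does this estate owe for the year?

CHF 161,728

Parallel minimum levy:
  Base (financial-statement income): CHF 1,034,800
  Less exemption CHF 24,000 → base CHF 1,010,800
  CHF 1,010,800 × 16% = CHF 161,728

Mainline income levy:
  CHF 659,800 × 9% = CHF 59,382

CHF 161,728 > CHF 59,382, so the parallel minimum levy is the binding amount.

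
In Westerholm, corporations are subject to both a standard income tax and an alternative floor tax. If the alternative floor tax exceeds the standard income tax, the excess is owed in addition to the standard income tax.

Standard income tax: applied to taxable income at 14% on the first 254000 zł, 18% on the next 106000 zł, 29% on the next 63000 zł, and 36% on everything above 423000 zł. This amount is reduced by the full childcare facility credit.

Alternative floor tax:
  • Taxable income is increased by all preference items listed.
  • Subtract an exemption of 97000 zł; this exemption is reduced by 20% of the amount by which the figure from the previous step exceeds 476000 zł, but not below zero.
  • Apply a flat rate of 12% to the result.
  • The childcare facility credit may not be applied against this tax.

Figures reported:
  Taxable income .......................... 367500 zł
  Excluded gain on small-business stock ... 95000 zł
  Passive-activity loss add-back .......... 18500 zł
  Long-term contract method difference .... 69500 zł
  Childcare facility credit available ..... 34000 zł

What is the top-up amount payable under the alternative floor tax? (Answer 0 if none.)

33393 zł

Standard income tax:
  254000 zł × 14% = 35560 zł
  106000 zł × 18% = 19080 zł
  7500 zł × 29% = 2175 zł
  → 56815 zł
  Less childcare facility credit 34000 zł → 22815 zł

Alternative floor tax:
  Adjusted income: 367500 zł + 95000 zł + 18500 zł + 69500 zł = 550500 zł
  Exemption: 97000 zł − 20% × (550500 zł − 476000 zł) = 97000 zł − 14900 zł = 82100 zł
  Base: 550500 zł − 82100 zł = 468400 zł
  468400 zł × 12% = 56208 zł

Excess of alternative floor tax over standard income tax: 56208 zł − 22815 zł = 33393 zł.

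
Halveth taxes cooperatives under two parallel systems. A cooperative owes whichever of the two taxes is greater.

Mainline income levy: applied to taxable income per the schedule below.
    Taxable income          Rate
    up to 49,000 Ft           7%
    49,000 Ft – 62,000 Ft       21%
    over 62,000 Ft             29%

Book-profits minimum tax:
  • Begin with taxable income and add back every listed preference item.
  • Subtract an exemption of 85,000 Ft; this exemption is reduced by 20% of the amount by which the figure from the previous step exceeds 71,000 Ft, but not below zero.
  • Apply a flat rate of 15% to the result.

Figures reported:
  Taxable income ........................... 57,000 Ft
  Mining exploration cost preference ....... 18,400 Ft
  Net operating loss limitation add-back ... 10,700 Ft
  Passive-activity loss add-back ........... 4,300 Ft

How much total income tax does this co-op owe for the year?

Mainline income levy:
  49,000 Ft × 7% = 3,430 Ft
  8,000 Ft × 21% = 1,680 Ft
  → 5,110 Ft

Book-profits minimum tax:
  Adjusted income: 57,000 Ft + 18,400 Ft + 10,700 Ft + 4,300 Ft = 90,400 Ft
  Exemption: 85,000 Ft − 20% × (90,400 Ft − 71,000 Ft) = 85,000 Ft − 3,880 Ft = 81,120 Ft
  Base: 90,400 Ft − 81,120 Ft = 9,280 Ft
  9,280 Ft × 15% = 1,392 Ft

5,110 Ft > 1,392 Ft, so the mainline income levy governs.

5,110 Ft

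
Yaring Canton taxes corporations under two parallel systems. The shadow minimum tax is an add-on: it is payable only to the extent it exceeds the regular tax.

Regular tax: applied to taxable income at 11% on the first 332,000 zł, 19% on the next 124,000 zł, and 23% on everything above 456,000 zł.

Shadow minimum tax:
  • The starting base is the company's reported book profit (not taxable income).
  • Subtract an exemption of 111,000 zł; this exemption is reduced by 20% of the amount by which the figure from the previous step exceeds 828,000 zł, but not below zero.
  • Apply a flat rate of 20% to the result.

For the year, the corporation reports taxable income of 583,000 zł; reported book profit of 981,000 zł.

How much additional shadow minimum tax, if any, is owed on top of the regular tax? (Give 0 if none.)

Regular tax:
  332,000 zł × 11% = 36,520 zł
  124,000 zł × 19% = 23,560 zł
  127,000 zł × 23% = 29,210 zł
  → 89,290 zł

Shadow minimum tax:
  Base (reported book profit): 981,000 zł
  Exemption: 111,000 zł − 20% × (981,000 zł − 828,000 zł) = 111,000 zł − 30,600 zł = 80,400 zł
  Base: 981,000 zł − 80,400 zł = 900,600 zł
  900,600 zł × 20% = 180,120 zł

Excess of shadow minimum tax over regular tax: 180,120 zł − 89,290 zł = 90,830 zł.

90,830 zł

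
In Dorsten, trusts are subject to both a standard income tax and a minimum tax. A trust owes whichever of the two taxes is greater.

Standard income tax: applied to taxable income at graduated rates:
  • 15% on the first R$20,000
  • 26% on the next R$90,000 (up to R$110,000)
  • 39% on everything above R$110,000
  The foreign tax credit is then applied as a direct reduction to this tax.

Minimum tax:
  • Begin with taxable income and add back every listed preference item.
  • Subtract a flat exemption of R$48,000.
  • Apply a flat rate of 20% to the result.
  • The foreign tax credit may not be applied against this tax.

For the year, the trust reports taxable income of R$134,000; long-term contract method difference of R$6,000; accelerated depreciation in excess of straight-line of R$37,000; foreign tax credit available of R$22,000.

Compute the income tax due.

R$25,800

Standard income tax:
  R$20,000 × 15% = R$3,000
  R$90,000 × 26% = R$23,400
  R$24,000 × 39% = R$9,360
  → R$35,760
  Less foreign tax credit R$22,000 → R$13,760

Minimum tax:
  Adjusted income: R$134,000 + R$6,000 + R$37,000 = R$177,000
  Less exemption R$48,000 → base R$129,000
  R$129,000 × 20% = R$25,800

R$25,800 > R$13,760, so the minimum tax is the binding amount.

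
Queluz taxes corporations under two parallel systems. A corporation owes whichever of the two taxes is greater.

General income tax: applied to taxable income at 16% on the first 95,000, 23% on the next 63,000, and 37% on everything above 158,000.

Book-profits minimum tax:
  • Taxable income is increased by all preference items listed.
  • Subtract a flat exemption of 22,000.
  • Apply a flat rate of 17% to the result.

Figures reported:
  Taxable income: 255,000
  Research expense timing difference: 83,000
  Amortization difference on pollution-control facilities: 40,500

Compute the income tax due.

General income tax:
  95,000 × 16% = 15,200
  63,000 × 23% = 14,490
  97,000 × 37% = 35,890
  → 65,580

Book-profits minimum tax:
  Adjusted income: 255,000 + 83,000 + 40,500 = 378,500
  Less exemption 22,000 → base 356,500
  356,500 × 17% = 60,605

65,580 > 60,605, so the general income tax governs.

65,580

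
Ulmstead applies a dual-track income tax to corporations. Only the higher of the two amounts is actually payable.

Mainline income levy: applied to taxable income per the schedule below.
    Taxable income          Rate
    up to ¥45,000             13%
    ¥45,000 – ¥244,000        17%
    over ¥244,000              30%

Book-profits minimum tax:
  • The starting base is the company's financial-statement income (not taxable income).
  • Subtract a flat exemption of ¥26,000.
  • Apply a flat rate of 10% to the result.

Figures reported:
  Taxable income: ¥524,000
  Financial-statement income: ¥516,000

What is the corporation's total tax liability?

¥123,680

Book-profits minimum tax:
  Base (financial-statement income): ¥516,000
  Less exemption ¥26,000 → base ¥490,000
  ¥490,000 × 10% = ¥49,000

Mainline income levy:
  ¥45,000 × 13% = ¥5,850
  ¥199,000 × 17% = ¥33,830
  ¥280,000 × 30% = ¥84,000
  → ¥123,680

¥123,680 > ¥49,000, so the mainline income levy governs.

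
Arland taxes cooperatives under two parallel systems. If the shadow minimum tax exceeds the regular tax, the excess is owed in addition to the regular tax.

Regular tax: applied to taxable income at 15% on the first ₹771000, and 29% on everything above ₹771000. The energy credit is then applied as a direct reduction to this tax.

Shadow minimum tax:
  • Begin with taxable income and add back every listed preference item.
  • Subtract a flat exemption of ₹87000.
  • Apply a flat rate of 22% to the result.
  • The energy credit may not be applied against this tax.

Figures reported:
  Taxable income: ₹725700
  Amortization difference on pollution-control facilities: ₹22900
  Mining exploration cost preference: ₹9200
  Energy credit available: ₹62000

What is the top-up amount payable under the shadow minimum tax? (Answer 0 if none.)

₹100721

Regular tax:
  ₹725700 × 15% = ₹108855
  Less energy credit ₹62000 → ₹46855

Shadow minimum tax:
  Adjusted income: ₹725700 + ₹22900 + ₹9200 = ₹757800
  Less exemption ₹87000 → base ₹670800
  ₹670800 × 22% = ₹147576

Excess of shadow minimum tax over regular tax: ₹147576 − ₹46855 = ₹100721.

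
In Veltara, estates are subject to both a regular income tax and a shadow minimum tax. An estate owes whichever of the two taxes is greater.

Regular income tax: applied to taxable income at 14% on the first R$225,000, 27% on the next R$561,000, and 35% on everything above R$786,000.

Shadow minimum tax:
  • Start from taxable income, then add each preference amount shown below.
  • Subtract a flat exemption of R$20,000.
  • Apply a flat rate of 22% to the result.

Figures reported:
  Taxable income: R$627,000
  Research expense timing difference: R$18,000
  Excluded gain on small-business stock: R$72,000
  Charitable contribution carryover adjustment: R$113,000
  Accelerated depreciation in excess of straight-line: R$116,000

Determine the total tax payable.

R$203,720

Shadow minimum tax:
  Adjusted income: R$627,000 + R$18,000 + R$72,000 + R$113,000 + R$116,000 = R$946,000
  Less exemption R$20,000 → base R$926,000
  R$926,000 × 22% = R$203,720

Regular income tax:
  R$225,000 × 14% = R$31,500
  R$402,000 × 27% = R$108,540
  → R$140,040

R$203,720 > R$140,040, so the shadow minimum tax is the binding amount.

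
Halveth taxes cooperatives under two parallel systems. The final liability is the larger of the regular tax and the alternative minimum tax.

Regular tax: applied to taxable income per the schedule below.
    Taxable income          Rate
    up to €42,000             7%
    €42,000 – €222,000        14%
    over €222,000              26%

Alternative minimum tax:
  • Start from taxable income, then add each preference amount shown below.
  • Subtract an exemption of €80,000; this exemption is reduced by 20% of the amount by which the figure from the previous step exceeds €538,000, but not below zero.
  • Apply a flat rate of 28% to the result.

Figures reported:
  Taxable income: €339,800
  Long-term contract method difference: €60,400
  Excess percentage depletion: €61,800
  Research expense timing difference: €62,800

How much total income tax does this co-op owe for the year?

Alternative minimum tax:
  Adjusted income: €339,800 + €60,400 + €61,800 + €62,800 = €524,800
  Exemption: €524,800 ≤ €538,000, so full €80,000 applies
  Base: €524,800 − €80,000 = €444,800
  €444,800 × 28% = €124,544

Regular tax:
  €42,000 × 7% = €2,940
  €180,000 × 14% = €25,200
  €117,800 × 26% = €30,628
  → €58,768

€124,544 > €58,768, so the alternative minimum tax is the binding amount.

€124,544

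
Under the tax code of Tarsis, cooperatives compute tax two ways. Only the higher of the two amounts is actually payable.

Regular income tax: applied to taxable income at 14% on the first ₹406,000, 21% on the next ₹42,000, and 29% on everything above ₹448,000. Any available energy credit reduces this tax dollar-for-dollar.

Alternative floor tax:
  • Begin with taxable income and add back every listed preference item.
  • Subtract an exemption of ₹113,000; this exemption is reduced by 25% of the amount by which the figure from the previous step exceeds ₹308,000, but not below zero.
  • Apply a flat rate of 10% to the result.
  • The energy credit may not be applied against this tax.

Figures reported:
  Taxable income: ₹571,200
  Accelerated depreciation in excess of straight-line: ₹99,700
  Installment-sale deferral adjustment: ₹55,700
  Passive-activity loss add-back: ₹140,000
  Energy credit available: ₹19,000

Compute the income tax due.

₹86,660

Regular income tax:
  ₹406,000 × 14% = ₹56,840
  ₹42,000 × 21% = ₹8,820
  ₹123,200 × 29% = ₹35,728
  → ₹101,388
  Less energy credit ₹19,000 → ₹82,388

Alternative floor tax:
  Adjusted income: ₹571,200 + ₹99,700 + ₹55,700 + ₹140,000 = ₹866,600
  Exemption: 25% × (₹866,600 − ₹308,000) = ₹139,650 ≥ ₹113,000, so the exemption is fully phased out
  Base: ₹866,600 − ₹0 = ₹866,600
  ₹866,600 × 10% = ₹86,660

₹86,660 > ₹82,388, so the alternative floor tax is the binding amount.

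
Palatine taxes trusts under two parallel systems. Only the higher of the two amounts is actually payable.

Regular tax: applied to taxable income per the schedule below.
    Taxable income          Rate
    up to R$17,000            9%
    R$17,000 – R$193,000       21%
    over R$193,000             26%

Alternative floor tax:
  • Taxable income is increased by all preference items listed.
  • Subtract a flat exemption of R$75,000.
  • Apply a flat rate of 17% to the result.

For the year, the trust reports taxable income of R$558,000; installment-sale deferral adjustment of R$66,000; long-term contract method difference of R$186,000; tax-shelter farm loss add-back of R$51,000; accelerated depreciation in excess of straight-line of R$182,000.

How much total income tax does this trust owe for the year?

Alternative floor tax:
  Adjusted income: R$558,000 + R$66,000 + R$186,000 + R$51,000 + R$182,000 = R$1,043,000
  Less exemption R$75,000 → base R$968,000
  R$968,000 × 17% = R$164,560

Regular tax:
  R$17,000 × 9% = R$1,530
  R$176,000 × 21% = R$36,960
  R$365,000 × 26% = R$94,900
  → R$133,390

R$164,560 > R$133,390, so the alternative floor tax is the binding amount.

R$164,560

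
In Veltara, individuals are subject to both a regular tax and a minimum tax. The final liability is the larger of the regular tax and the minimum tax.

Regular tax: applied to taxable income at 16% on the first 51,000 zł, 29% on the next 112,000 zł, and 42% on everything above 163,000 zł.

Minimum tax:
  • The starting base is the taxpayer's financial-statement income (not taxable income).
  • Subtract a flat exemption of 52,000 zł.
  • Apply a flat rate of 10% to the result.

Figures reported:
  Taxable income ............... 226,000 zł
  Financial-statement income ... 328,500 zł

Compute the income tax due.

Minimum tax:
  Base (financial-statement income): 328,500 zł
  Less exemption 52,000 zł → base 276,500 zł
  276,500 zł × 10% = 27,650 zł

Regular tax:
  51,000 zł × 16% = 8,160 zł
  112,000 zł × 29% = 32,480 zł
  63,000 zł × 42% = 26,460 zł
  → 67,100 zł

67,100 zł > 27,650 zł, so the regular tax governs.

67,100 zł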